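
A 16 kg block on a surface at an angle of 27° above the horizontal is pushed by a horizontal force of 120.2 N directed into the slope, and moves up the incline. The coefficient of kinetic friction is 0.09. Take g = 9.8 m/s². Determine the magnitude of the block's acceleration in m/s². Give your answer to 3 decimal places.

The horizontal push has components F cos 27° = 120.2 × 0.8910 = 107.098 N up the incline and F sin 27° = 120.2 × 0.4540 = 54.571 N pressing into the surface.
The normal force is therefore N = mg cos 27° + F sin 27° = 139.709 + 54.571 = 194.280 N, and kinetic friction down the slope is μN = 0.09 × 194.280 = 17.485 N.
Along the incline: F cos 27° − mg sin 27° − μN = ma, so 107.098 − 71.187 − 17.485 = 16 a, giving a = 1.1516 m/s².

1.152 m/s²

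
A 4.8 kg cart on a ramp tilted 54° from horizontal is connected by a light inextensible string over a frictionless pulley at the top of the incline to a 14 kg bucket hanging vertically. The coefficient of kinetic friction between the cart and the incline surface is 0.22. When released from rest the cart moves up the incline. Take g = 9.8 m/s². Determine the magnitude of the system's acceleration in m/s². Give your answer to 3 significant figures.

For the cart on the incline: the weight component along the slope is m₁g sin 54° = 4.8 × 9.8 × 0.8090 = 38.055 N and the normal force is N = m₁g cos 54° = 27.649 N.
Kinetic friction opposes the cart's motion up the incline: f = μN = 0.22 × 27.649 = 6.083 N acting down the slope.
Newton's second law for the cart (up-slope positive): T − 38.055 − 6.083 = 4.8 a. For the hanging bucket (downward positive): 14 × 9.8 − T = 14 a.
Adding the two equations eliminates T: 93.062 = 18.8 a, so a = 4.9501 m/s².

4.95 m/s²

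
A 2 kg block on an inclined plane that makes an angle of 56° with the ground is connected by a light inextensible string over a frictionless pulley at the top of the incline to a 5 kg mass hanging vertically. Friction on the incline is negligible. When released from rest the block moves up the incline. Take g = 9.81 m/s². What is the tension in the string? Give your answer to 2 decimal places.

25.63 N

For the block on the incline: the weight component along the slope is m₁g sin 56° = 2 × 9.81 × 0.8290 = 16.265 N and the normal force is N = m₁g cos 56° = 10.971 N.
Newton's second law for the block (up-slope positive): T − 16.265 = 2 a. For the hanging mass (downward positive): 5 × 9.81 − T = 5 a.
Adding the two equations eliminates T: 32.785 = 7 a, so a = 4.6836 m/s².
Then from the hanging mass's equation, T = 5 × (9.81 − 4.6836) = 25.632 N.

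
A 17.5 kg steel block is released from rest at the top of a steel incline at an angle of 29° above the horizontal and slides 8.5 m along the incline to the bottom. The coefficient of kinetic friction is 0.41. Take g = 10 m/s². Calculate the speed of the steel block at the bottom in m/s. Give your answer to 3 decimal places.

4.632 m/s

The weight component along the incline is mg sin 29° = 84.842 N and the normal force is N = mg cos 29° = 153.058 N.
Friction up the slope is f = μN = 0.41 × 153.058 = 62.754 N, so the net downslope force is 84.842 − 62.754 = 22.088 N and a = 22.088 / 17.5 = 1.2622 m/s².
Starting from rest over a distance of 8.5 m, v² = 2aL = 2 × 1.2622 × 8.5 = 21.4574, so v = 4.6322 m/s.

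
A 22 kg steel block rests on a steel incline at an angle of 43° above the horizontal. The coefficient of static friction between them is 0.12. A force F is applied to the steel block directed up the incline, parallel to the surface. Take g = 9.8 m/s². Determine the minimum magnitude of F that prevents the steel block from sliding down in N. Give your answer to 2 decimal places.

128.12 N

The normal force is N = mg cos 43° = 157.680 N. With F at its minimum the steel block is on the verge of sliding down, so static friction is at its maximum μ_s N = 0.12 × 157.680 = 18.922 N and acts up the slope.
Equilibrium along the incline: F + μ_s N = mg sin 43°, so F = 147.039 − 18.922 = 128.117 N.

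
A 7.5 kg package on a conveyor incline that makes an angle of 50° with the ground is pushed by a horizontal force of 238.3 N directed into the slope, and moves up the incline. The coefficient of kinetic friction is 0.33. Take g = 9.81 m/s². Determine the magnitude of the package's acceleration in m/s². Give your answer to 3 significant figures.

2.80 m/s²

The horizontal push has components F cos 50° = 238.3 × 0.6428 = 153.179 N up the incline and F sin 50° = 238.3 × 0.7660 = 182.538 N pressing into the surface.
The normal force is therefore N = mg cos 50° + F sin 50° = 47.294 + 182.538 = 229.832 N, and kinetic friction down the slope is μN = 0.33 × 229.832 = 75.845 N.
Along the incline: F cos 50° − mg sin 50° − μN = ma, so 153.179 − 56.358 − 75.845 = 7.5 a, giving a = 2.7968 m/s².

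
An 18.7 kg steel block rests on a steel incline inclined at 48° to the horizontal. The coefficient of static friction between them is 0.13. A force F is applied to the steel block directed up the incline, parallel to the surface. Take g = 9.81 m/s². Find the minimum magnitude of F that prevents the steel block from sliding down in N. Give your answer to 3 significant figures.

The normal force is N = mg cos 48° = 122.750 N. With F at its minimum the steel block is on the verge of sliding down, so static friction is at its maximum μ_s N = 0.13 × 122.750 = 15.958 N and acts up the slope.
Equilibrium along the incline: F + μ_s N = mg sin 48°, so F = 136.328 − 15.958 = 120.370 N.

120 N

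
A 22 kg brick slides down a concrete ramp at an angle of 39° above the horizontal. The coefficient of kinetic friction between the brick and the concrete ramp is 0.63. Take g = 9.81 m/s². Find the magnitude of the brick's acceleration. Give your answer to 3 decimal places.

Resolving the weight along the incline: the component pulling the brick down the slope is mg sin 39° = 22 × 9.81 × 0.6293 = 135.816 N, and the normal force is N = mg cos 39° = 22 × 9.81 × 0.7771 = 167.714 N.
Kinetic friction acts up the slope with magnitude f = μN = 0.63 × 167.714 = 105.660 N.
Net force along the incline is 135.816 − 105.660 = 30.156 N, so a = 30.156 / 22 = 1.3707 m/s².

1.371 m/s²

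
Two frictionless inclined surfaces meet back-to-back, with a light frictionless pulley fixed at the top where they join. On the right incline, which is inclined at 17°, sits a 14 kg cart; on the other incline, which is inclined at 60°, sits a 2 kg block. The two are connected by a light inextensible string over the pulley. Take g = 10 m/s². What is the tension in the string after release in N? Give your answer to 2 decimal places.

Resolve each weight along its own incline: the 14 kg mass has component 14 × 10 × sin 17° = 40.932 N down its slope, and the 2 kg mass has 2 × 10 × sin 60° = 17.321 N down its slope.
The 14 kg side's 40.932 N exceeds the other side's 17.321 N, so that mass slides down and the 2 kg mass slides up. Taking that direction as positive, Newton's second law for the whole system gives 40.932 − 17.321 = (14 + 2) a, so a = 23.611 / 16 = 1.4757 m/s².
For the 2 kg mass (up-slope positive): T − 17.321 = 2 × 1.4757, so T = 20.272 N.

20.27 N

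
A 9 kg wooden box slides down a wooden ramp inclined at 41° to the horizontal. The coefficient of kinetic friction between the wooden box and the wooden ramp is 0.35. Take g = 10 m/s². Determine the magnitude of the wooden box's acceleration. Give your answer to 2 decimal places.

3.92 m/s²

Resolving the weight along the incline: the component pulling the wooden box down the slope is mg sin 41° = 9 × 10 × 0.6561 = 59.049 N, and the normal force is N = mg cos 41° = 9 × 10 × 0.7547 = 67.923 N.
Kinetic friction acts up the slope with magnitude f = μN = 0.35 × 67.923 = 23.773 N.
Net force along the incline is 59.049 − 23.773 = 35.276 N, so a = 35.276 / 9 = 3.9196 m/s².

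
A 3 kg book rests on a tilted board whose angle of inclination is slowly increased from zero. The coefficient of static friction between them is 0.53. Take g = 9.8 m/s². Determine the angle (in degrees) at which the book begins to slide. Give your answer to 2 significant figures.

28°

At the threshold of sliding, static friction is at its maximum μ_s N and exactly balances the weight component along the incline: mg sin θ = μ_s mg cos θ.
Hence tan θ = μ_s = 0.53, so θ = arctan(0.53) = 27.9236°.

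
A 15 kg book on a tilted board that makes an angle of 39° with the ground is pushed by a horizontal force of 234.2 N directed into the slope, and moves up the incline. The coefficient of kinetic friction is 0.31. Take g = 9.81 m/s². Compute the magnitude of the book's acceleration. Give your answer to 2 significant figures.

The horizontal push has components F cos 39° = 234.2 × 0.7771 = 181.997 N up the incline and F sin 39° = 234.2 × 0.6293 = 147.382 N pressing into the surface.
The normal force is therefore N = mg cos 39° + F sin 39° = 114.350 + 147.382 = 261.732 N, and kinetic friction down the slope is μN = 0.31 × 261.732 = 81.137 N.
Along the incline: F cos 39° − mg sin 39° − μN = ma, so 181.997 − 92.601 − 81.137 = 15 a, giving a = 0.5506 m/s².

0.55 m/s²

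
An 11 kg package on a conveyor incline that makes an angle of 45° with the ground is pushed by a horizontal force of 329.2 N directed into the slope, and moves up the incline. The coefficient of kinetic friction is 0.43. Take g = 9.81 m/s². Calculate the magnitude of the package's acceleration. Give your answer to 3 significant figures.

2.14 m/s²

The horizontal push has components F cos 45° = 329.2 × 0.7071 = 232.777 N up the incline and F sin 45° = 329.2 × 0.7071 = 232.777 N pressing into the surface.
The normal force is therefore N = mg cos 45° + F sin 45° = 76.303 + 232.777 = 309.080 N, and kinetic friction down the slope is μN = 0.43 × 309.080 = 132.904 N.
Along the incline: F cos 45° − mg sin 45° − μN = ma, so 232.777 − 76.303 − 132.904 = 11 a, giving a = 2.1427 m/s².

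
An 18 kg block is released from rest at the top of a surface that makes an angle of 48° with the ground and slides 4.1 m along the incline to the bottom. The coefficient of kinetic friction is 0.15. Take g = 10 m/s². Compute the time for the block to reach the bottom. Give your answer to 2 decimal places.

1.13 s

The weight component along the incline is mg sin 48° = 133.766 N and the normal force is N = mg cos 48° = 120.444 N.
Friction up the slope is f = μN = 0.15 × 120.444 = 18.067 N, so the net downslope force is 133.766 − 18.067 = 115.699 N and a = 115.699 / 18 = 6.4277 m/s².
Starting from rest, L = ½at², so t = √(2L/a) = √(2 × 4.1 / 6.4277) = 1.1295 s.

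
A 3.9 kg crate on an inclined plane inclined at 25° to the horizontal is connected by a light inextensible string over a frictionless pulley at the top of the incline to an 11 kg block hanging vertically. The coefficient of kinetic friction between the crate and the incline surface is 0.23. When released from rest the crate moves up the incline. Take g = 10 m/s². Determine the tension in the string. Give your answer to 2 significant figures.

47 N

For the crate on the incline: the weight component along the slope is m₁g sin 25° = 3.9 × 10 × 0.4226 = 16.481 N and the normal force is N = m₁g cos 25° = 35.346 N.
Kinetic friction opposes the crate's motion up the incline: f = μN = 0.23 × 35.346 = 8.130 N acting down the slope.
Newton's second law for the crate (up-slope positive): T − 16.481 − 8.130 = 3.9 a. For the hanging block (downward positive): 11 × 10 − T = 11 a.
Adding the two equations eliminates T: 85.389 = 14.9 a, so a = 5.7308 m/s².
Then from the hanging block's equation, T = 11 × (10 − 5.7308) = 46.961 N.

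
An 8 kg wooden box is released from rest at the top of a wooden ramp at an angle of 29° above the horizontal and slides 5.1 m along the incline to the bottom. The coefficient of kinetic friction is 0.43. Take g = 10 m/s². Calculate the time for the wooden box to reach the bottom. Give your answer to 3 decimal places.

The weight component along the incline is mg sin 29° = 38.785 N and the normal force is N = mg cos 29° = 69.970 N.
Friction up the slope is f = μN = 0.43 × 69.970 = 30.087 N, so the net downslope force is 38.785 − 30.087 = 8.698 N and a = 8.698 / 8 = 1.0873 m/s².
Starting from rest, L = ½at², so t = √(2L/a) = √(2 × 5.1 / 1.0873) = 3.0628 s.

3.063 s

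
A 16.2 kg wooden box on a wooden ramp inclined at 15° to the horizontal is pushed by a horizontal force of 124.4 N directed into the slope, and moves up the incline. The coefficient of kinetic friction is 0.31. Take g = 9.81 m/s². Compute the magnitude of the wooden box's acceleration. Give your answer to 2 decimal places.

1.32 m/s²

The horizontal push has components F cos 15° = 124.4 × 0.9659 = 120.158 N up the incline and F sin 15° = 124.4 × 0.2588 = 32.195 N pressing into the surface.
The normal force is therefore N = mg cos 15° + F sin 15° = 153.503 + 32.195 = 185.698 N, and kinetic friction down the slope is μN = 0.31 × 185.698 = 57.566 N.
Along the incline: F cos 15° − mg sin 15° − μN = ma, so 120.158 − 41.129 − 57.566 = 16.2 a, giving a = 1.3249 m/s².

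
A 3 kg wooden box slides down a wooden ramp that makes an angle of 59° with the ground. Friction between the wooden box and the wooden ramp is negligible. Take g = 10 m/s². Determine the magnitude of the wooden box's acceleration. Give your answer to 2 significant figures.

8.6 m/s²

Resolving the weight along the incline: the component pulling the wooden box down the slope is mg sin 59° = 3 × 10 × 0.8572 = 25.716 N, and the normal force is N = mg cos 59° = 3 × 10 × 0.5150 = 15.450 N.
With no friction the net force along the incline is 25.716 N, so a = g sin 59° = 25.716 / 3 = 8.5720 m/s².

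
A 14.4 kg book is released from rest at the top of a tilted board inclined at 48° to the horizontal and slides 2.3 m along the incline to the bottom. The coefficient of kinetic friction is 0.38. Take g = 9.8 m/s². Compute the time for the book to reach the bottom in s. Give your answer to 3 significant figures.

The weight component along the incline is mg sin 48° = 104.873 N and the normal force is N = mg cos 48° = 94.428 N.
Friction up the slope is f = μN = 0.38 × 94.428 = 35.883 N, so the net downslope force is 104.873 − 35.883 = 68.990 N and a = 68.990 / 14.4 = 4.7910 m/s².
Starting from rest, L = ½at², so t = √(2L/a) = √(2 × 2.3 / 4.7910) = 0.9799 s.

0.980 s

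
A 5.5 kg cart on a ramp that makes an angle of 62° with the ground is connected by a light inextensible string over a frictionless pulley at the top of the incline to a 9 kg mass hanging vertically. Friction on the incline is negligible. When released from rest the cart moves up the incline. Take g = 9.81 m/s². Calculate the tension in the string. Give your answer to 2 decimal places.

For the cart on the incline: the weight component along the slope is m₁g sin 62° = 5.5 × 9.81 × 0.8829 = 47.637 N and the normal force is N = m₁g cos 62° = 25.330 N.
Newton's second law for the cart (up-slope positive): T − 47.637 = 5.5 a. For the hanging mass (downward positive): 9 × 9.81 − T = 9 a.
Adding the two equations eliminates T: 40.653 = 14.5 a, so a = 2.8037 m/s².
Then from the hanging mass's equation, T = 9 × (9.81 − 2.8037) = 63.057 N.

63.06 N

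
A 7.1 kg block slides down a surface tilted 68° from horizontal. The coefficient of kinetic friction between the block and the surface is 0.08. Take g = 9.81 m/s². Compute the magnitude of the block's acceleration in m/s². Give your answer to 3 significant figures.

Resolving the weight along the incline: the component pulling the block down the slope is mg sin 68° = 7.1 × 9.81 × 0.9272 = 64.580 N, and the normal force is N = mg cos 68° = 7.1 × 9.81 × 0.3746 = 26.091 N.
Kinetic friction acts up the slope with magnitude f = μN = 0.08 × 26.091 = 2.087 N.
Net force along the incline is 64.580 − 2.087 = 62.493 N, so a = 62.493 / 7.1 = 8.8018 m/s².

8.80 m/s²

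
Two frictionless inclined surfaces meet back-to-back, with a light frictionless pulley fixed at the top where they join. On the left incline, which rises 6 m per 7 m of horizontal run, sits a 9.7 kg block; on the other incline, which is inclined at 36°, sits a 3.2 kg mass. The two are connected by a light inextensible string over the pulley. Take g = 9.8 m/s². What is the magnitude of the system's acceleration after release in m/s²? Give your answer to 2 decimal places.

Resolve each weight along its own incline: the 9.7 kg mass has component 9.7 × 9.8 × sin 40.60° = 61.864 N down its slope, and the 3.2 kg mass has 3.2 × 9.8 × sin 36° = 18.433 N down its slope.
The 9.7 kg side's 61.864 N exceeds the other side's 18.433 N, so that mass slides down and the 3.2 kg mass slides up. Taking that direction as positive, Newton's second law for the whole system gives 61.864 − 18.433 = (9.7 + 3.2) a, so a = 43.431 / 12.9 = 3.3667 m/s².

3.37 m/s²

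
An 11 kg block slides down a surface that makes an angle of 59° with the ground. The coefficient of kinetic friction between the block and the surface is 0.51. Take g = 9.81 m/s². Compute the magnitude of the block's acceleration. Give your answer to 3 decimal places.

Resolving the weight along the incline: the component pulling the block down the slope is mg sin 59° = 11 × 9.81 × 0.8572 = 92.500 N, and the normal force is N = mg cos 59° = 11 × 9.81 × 0.5150 = 55.574 N.
Kinetic friction acts up the slope with magnitude f = μN = 0.51 × 55.574 = 28.343 N.
Net force along the incline is 92.500 − 28.343 = 64.157 N, so a = 64.157 / 11 = 5.8325 m/s².

5.832 m/s²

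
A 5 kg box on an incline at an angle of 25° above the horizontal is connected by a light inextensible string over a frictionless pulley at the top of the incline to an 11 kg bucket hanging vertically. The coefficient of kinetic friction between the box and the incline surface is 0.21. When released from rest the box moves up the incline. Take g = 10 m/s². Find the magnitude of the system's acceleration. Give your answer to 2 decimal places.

For the box on the incline: the weight component along the slope is m₁g sin 25° = 5 × 10 × 0.4226 = 21.130 N and the normal force is N = m₁g cos 25° = 45.315 N.
Kinetic friction opposes the box's motion up the incline: f = μN = 0.21 × 45.315 = 9.516 N acting down the slope.
Newton's second law for the box (up-slope positive): T − 21.130 − 9.516 = 5 a. For the hanging bucket (downward positive): 11 × 10 − T = 11 a.
Adding the two equations eliminates T: 79.354 = 16 a, so a = 4.9596 m/s².

4.96 m/s²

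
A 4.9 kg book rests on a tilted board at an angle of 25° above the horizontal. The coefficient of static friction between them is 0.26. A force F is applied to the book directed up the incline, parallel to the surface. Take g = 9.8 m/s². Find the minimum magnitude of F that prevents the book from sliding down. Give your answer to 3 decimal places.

The normal force is N = mg cos 25° = 43.521 N. With F at its minimum the book is on the verge of sliding down, so static friction is at its maximum μ_s N = 0.26 × 43.521 = 11.315 N and acts up the slope.
Equilibrium along the incline: F + μ_s N = mg sin 25°, so F = 20.294 − 11.315 = 8.979 N.

8.979 N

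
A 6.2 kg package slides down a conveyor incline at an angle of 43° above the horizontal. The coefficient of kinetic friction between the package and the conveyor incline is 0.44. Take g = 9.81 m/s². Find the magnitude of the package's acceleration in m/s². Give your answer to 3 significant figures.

Resolving the weight along the incline: the component pulling the package down the slope is mg sin 43° = 6.2 × 9.81 × 0.6820 = 41.481 N, and the normal force is N = mg cos 43° = 6.2 × 9.81 × 0.7314 = 44.485 N.
Kinetic friction acts up the slope with magnitude f = μN = 0.44 × 44.485 = 19.573 N.
Net force along the incline is 41.481 − 19.573 = 21.908 N, so a = 21.908 / 6.2 = 3.5335 m/s².

3.53 m/s²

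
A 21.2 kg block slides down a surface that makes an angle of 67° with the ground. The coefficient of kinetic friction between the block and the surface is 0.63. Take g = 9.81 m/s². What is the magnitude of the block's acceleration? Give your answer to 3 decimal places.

Resolving the weight along the incline: the component pulling the block down the slope is mg sin 67° = 21.2 × 9.81 × 0.9205 = 191.438 N, and the normal force is N = mg cos 67° = 21.2 × 9.81 × 0.3907 = 81.255 N.
Kinetic friction acts up the slope with magnitude f = μN = 0.63 × 81.255 = 51.191 N.
Net force along the incline is 191.438 − 51.191 = 140.247 N, so a = 140.247 / 21.2 = 6.6154 m/s².

6.615 m/s²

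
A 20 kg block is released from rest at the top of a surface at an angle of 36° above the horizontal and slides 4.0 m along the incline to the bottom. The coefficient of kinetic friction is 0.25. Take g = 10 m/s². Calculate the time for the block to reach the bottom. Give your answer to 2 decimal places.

The weight component along the incline is mg sin 36° = 117.557 N and the normal force is N = mg cos 36° = 161.803 N.
Friction up the slope is f = μN = 0.25 × 161.803 = 40.451 N, so the net downslope force is 117.557 − 40.451 = 77.106 N and a = 77.106 / 20 = 3.8553 m/s².
Starting from rest, L = ½at², so t = √(2L/a) = √(2 × 4.0 / 3.8553) = 1.4405 s.

1.44 s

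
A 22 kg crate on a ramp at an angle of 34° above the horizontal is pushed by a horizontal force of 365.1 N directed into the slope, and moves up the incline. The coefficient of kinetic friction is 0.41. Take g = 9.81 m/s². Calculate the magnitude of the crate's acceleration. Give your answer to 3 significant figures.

1.13 m/s²

The horizontal push has components F cos 34° = 365.1 × 0.8290 = 302.668 N up the incline and F sin 34° = 365.1 × 0.5592 = 204.164 N pressing into the surface.
The normal force is therefore N = mg cos 34° + F sin 34° = 178.915 + 204.164 = 383.079 N, and kinetic friction down the slope is μN = 0.41 × 383.079 = 157.062 N.
Along the incline: F cos 34° − mg sin 34° − μN = ma, so 302.668 − 120.687 − 157.062 = 22 a, giving a = 1.1327 m/s².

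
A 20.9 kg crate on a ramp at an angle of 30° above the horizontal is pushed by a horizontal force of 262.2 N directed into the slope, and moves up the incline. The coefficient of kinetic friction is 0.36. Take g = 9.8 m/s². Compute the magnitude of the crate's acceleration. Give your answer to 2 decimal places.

0.65 m/s²

The horizontal push has components F cos 30° = 262.2 × 0.8660 = 227.065 N up the incline and F sin 30° = 262.2 × 0.5000 = 131.100 N pressing into the surface.
The normal force is therefore N = mg cos 30° + F sin 30° = 177.374 + 131.100 = 308.474 N, and kinetic friction down the slope is μN = 0.36 × 308.474 = 111.051 N.
Along the incline: F cos 30° − mg sin 30° − μN = ma, so 227.065 − 102.410 − 111.051 = 20.9 a, giving a = 0.6509 m/s².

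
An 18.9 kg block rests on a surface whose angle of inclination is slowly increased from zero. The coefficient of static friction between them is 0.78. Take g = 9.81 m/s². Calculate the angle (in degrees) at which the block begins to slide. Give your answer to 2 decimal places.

At the threshold of sliding, static friction is at its maximum μ_s N and exactly balances the weight component along the incline: mg sin θ = μ_s mg cos θ.
Hence tan θ = μ_s = 0.78, so θ = arctan(0.78) = 37.9542°.

37.95°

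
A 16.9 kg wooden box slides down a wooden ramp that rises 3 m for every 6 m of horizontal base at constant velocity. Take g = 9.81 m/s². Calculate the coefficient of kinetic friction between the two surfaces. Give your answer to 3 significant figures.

0.500

At constant velocity the net force along the incline is zero: mg sin 26.57° = μ mg cos 26.57°.
So μ = tan 26.57° = 0.4472 / 0.8944 = 0.5000.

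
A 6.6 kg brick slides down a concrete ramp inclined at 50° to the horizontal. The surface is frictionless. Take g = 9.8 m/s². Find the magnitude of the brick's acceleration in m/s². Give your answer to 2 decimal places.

7.51 m/s²

Resolving the weight along the incline: the component pulling the brick down the slope is mg sin 50° = 6.6 × 9.8 × 0.7660 = 49.545 N, and the normal force is N = mg cos 50° = 6.6 × 9.8 × 0.6428 = 41.576 N.
With no friction the net force along the incline is 49.545 N, so a = g sin 50° = 49.545 / 6.6 = 7.5068 m/s².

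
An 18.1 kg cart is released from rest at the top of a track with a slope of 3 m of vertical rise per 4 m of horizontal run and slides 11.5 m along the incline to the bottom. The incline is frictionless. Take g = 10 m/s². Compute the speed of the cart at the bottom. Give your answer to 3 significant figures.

11.7 m/s

The weight component along the incline is mg sin 36.87° = 108.600 N and the normal force is N = mg cos 36.87° = 144.800 N.
With no friction, a = g sin 36.87° = 6.0000 m/s².
Starting from rest over a distance of 11.5 m, v² = 2aL = 2 × 6.0000 × 11.5 = 138.0000, so v = 11.7473 m/s.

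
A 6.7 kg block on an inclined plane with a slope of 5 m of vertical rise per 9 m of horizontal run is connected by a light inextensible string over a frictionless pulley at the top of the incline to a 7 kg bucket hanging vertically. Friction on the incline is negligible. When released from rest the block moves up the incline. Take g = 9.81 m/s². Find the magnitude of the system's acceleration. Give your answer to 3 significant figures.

2.68 m/s²

For the block on the incline: the weight component along the slope is m₁g sin 29.05° = 6.7 × 9.81 × 0.4856 = 31.917 N and the normal force is N = m₁g cos 29.05° = 57.456 N.
Newton's second law for the block (up-slope positive): T − 31.917 = 6.7 a. For the hanging bucket (downward positive): 7 × 9.81 − T = 7 a.
Adding the two equations eliminates T: 36.753 = 13.7 a, so a = 2.6827 m/s².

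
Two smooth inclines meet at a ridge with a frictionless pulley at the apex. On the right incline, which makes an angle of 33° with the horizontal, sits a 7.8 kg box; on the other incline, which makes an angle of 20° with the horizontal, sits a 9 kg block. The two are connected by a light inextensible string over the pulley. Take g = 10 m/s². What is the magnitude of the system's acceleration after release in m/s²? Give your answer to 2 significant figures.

0.70 m/s²

Resolve each weight along its own incline: the 7.8 kg mass has component 7.8 × 10 × sin 33° = 42.482 N down its slope, and the 9 kg mass has 9 × 10 × sin 20° = 30.782 N down its slope.
The 7.8 kg side's 42.482 N exceeds the other side's 30.782 N, so that mass slides down and the 9 kg mass slides up. Taking that direction as positive, Newton's second law for the whole system gives 42.482 − 30.782 = (7.8 + 9) a, so a = 11.700 / 16.8 = 0.6964 m/s².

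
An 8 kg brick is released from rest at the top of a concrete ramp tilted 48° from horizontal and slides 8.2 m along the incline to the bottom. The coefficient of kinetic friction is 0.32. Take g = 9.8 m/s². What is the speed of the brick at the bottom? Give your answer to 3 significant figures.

The weight component along the incline is mg sin 48° = 58.263 N and the normal force is N = mg cos 48° = 52.460 N.
Friction up the slope is f = μN = 0.32 × 52.460 = 16.787 N, so the net downslope force is 58.263 − 16.787 = 41.476 N and a = 41.476 / 8 = 5.1845 m/s².
Starting from rest over a distance of 8.2 m, v² = 2aL = 2 × 5.1845 × 8.2 = 85.0258, so v = 9.2209 m/s.

9.22 m/s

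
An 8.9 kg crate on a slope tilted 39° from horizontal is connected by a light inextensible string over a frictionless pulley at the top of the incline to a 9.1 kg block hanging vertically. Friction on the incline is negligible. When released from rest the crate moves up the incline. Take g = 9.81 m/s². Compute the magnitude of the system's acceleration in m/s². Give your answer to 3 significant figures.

1.91 m/s²

For the crate on the incline: the weight component along the slope is m₁g sin 39° = 8.9 × 9.81 × 0.6293 = 54.944 N and the normal force is N = m₁g cos 39° = 67.852 N.
Newton's second law for the crate (up-slope positive): T − 54.944 = 8.9 a. For the hanging block (downward positive): 9.1 × 9.81 − T = 9.1 a.
Adding the two equations eliminates T: 34.327 = 18 a, so a = 1.9071 m/s².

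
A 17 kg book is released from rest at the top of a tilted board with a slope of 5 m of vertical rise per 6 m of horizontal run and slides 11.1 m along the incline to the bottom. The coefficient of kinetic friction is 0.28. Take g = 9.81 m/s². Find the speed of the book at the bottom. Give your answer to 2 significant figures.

9.6 m/s

The weight component along the incline is mg sin 39.81° = 106.764 N and the normal force is N = mg cos 39.81° = 128.116 N.
Friction up the slope is f = μN = 0.28 × 128.116 = 35.872 N, so the net downslope force is 106.764 − 35.872 = 70.892 N and a = 70.892 / 17 = 4.1701 m/s².
Starting from rest over a distance of 11.1 m, v² = 2aL = 2 × 4.1701 × 11.1 = 92.5762, so v = 9.6217 m/s.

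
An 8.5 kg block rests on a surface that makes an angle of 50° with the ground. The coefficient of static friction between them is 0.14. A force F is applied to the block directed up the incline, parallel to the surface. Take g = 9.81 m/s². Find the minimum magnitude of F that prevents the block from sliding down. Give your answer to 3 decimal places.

56.373 N

The normal force is N = mg cos 50° = 53.599 N. With F at its minimum the block is on the verge of sliding down, so static friction is at its maximum μ_s N = 0.14 × 53.599 = 7.504 N and acts up the slope.
Equilibrium along the incline: F + μ_s N = mg sin 50°, so F = 63.877 − 7.504 = 56.373 N.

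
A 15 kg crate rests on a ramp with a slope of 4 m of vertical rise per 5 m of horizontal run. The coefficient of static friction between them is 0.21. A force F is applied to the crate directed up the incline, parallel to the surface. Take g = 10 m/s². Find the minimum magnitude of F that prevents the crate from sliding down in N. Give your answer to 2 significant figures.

The normal force is N = mg cos 38.66° = 117.130 N. With F at its minimum the crate is on the verge of sliding down, so static friction is at its maximum μ_s N = 0.21 × 117.130 = 24.597 N and acts up the slope.
Equilibrium along the incline: F + μ_s N = mg sin 38.66°, so F = 93.704 − 24.597 = 69.107 N.

69 N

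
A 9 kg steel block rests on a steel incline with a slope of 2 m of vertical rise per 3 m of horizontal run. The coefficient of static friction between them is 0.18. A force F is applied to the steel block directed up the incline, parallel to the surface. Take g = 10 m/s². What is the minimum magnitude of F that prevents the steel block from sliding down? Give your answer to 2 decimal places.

36.44 N

The normal force is N = mg cos 33.69° = 74.885 N. With F at its minimum the steel block is on the verge of sliding down, so static friction is at its maximum μ_s N = 0.18 × 74.885 = 13.479 N and acts up the slope.
Equilibrium along the incline: F + μ_s N = mg sin 33.69°, so F = 49.923 − 13.479 = 36.444 N.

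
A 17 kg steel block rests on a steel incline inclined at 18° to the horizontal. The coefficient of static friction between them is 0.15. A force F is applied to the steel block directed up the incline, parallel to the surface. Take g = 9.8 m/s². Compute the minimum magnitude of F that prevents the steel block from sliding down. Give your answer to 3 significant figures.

27.7 N

The normal force is N = mg cos 18° = 158.446 N. With F at its minimum the steel block is on the verge of sliding down, so static friction is at its maximum μ_s N = 0.15 × 158.446 = 23.767 N and acts up the slope.
Equilibrium along the incline: F + μ_s N = mg sin 18°, so F = 51.482 − 23.767 = 27.715 N.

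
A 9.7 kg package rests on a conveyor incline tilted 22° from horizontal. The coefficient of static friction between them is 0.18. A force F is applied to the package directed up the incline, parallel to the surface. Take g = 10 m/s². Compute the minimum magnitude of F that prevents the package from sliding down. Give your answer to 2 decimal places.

The normal force is N = mg cos 22° = 89.937 N. With F at its minimum the package is on the verge of sliding down, so static friction is at its maximum μ_s N = 0.18 × 89.937 = 16.189 N and acts up the slope.
Equilibrium along the incline: F + μ_s N = mg sin 22°, so F = 36.337 − 16.189 = 20.148 N.

20.15 N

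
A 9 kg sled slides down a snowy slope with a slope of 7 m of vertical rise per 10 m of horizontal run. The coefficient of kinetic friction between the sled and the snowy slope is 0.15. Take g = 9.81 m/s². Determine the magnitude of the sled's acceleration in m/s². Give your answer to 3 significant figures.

Resolving the weight along the incline: the component pulling the sled down the slope is mg sin 34.99° = 9 × 9.81 × 0.5735 = 50.634 N, and the normal force is N = mg cos 34.99° = 9 × 9.81 × 0.8192 = 72.327 N.
Kinetic friction acts up the slope with magnitude f = μN = 0.15 × 72.327 = 10.849 N.
Net force along the incline is 50.634 − 10.849 = 39.785 N, so a = 39.785 / 9 = 4.4206 m/s².

4.42 m/s²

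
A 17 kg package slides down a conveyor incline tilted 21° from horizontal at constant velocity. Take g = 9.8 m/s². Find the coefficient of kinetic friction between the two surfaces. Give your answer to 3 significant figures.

0.384

At constant velocity the net force along the incline is zero: mg sin 21° = μ mg cos 21°.
So μ = tan 21° = 0.3584 / 0.9336 = 0.3839.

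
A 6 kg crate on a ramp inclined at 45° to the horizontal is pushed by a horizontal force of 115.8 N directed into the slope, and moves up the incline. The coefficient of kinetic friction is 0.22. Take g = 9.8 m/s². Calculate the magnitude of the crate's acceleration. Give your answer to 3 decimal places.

The horizontal push has components F cos 45° = 115.8 × 0.7071 = 81.882 N up the incline and F sin 45° = 115.8 × 0.7071 = 81.882 N pressing into the surface.
The normal force is therefore N = mg cos 45° + F sin 45° = 41.577 + 81.882 = 123.459 N, and kinetic friction down the slope is μN = 0.22 × 123.459 = 27.161 N.
Along the incline: F cos 45° − mg sin 45° − μN = ma, so 81.882 − 41.577 − 27.161 = 6 a, giving a = 2.1907 m/s².

2.191 m/s²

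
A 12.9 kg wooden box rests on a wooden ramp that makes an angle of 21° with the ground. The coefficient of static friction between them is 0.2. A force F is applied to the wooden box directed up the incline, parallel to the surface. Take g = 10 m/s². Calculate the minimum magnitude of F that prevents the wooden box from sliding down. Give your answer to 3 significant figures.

22.1 N

The normal force is N = mg cos 21° = 120.432 N. With F at its minimum the wooden box is on the verge of sliding down, so static friction is at its maximum μ_s N = 0.2 × 120.432 = 24.086 N and acts up the slope.
Equilibrium along the incline: F + μ_s N = mg sin 21°, so F = 46.229 − 24.086 = 22.143 N.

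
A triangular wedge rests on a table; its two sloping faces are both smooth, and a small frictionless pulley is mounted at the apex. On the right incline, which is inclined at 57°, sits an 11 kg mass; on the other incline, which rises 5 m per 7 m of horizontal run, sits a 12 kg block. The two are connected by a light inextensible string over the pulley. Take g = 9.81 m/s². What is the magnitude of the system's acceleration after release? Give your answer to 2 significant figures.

0.96 m/s²

Resolve each weight along its own incline: the 11 kg mass has component 11 × 9.81 × sin 57° = 90.501 N down its slope, and the 12 kg mass has 12 × 9.81 × sin 35.54° = 68.423 N down its slope.
The 11 kg side's 90.501 N exceeds the other side's 68.423 N, so that mass slides down and the 12 kg mass slides up. Taking that direction as positive, Newton's second law for the whole system gives 90.501 − 68.423 = (11 + 12) a, so a = 22.078 / 23 = 0.9599 m/s².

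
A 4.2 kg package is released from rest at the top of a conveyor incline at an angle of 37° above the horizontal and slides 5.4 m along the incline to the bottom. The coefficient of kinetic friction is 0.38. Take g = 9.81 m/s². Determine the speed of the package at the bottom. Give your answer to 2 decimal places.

5.62 m/s

The weight component along the incline is mg sin 37° = 24.796 N and the normal force is N = mg cos 37° = 32.905 N.
Friction up the slope is f = μN = 0.38 × 32.905 = 12.504 N, so the net downslope force is 24.796 − 12.504 = 12.292 N and a = 12.292 / 4.2 = 2.9267 m/s².
Starting from rest over a distance of 5.4 m, v² = 2aL = 2 × 2.9267 × 5.4 = 31.6084, so v = 5.6221 m/s.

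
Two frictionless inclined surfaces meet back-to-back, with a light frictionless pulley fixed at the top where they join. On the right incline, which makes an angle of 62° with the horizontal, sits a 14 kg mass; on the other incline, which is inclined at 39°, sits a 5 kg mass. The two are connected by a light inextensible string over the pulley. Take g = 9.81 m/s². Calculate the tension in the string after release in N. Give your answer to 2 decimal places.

54.66 N

Resolve each weight along its own incline: the 14 kg mass has component 14 × 9.81 × sin 62° = 121.264 N down its slope, and the 5 kg mass has 5 × 9.81 × sin 39° = 30.868 N down its slope.
The 14 kg side's 121.264 N exceeds the other side's 30.868 N, so that mass slides down and the 5 kg mass slides up. Taking that direction as positive, Newton's second law for the whole system gives 121.264 − 30.868 = (14 + 5) a, so a = 90.396 / 19 = 4.7577 m/s².
For the 5 kg mass (up-slope positive): T − 30.868 = 5 × 4.7577, so T = 54.656 N.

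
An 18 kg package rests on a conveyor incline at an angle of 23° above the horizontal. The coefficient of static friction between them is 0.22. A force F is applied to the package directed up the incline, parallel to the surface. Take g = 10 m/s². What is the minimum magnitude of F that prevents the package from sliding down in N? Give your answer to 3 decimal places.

The normal force is N = mg cos 23° = 165.691 N. With F at its minimum the package is on the verge of sliding down, so static friction is at its maximum μ_s N = 0.22 × 165.691 = 36.452 N and acts up the slope.
Equilibrium along the incline: F + μ_s N = mg sin 23°, so F = 70.332 − 36.452 = 33.880 N.

33.880 N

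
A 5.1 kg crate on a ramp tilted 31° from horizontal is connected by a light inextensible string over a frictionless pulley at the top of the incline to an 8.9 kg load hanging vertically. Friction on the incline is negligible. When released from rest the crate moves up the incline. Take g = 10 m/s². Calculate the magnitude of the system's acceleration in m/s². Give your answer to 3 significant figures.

For the crate on the incline: the weight component along the slope is m₁g sin 31° = 5.1 × 10 × 0.5150 = 26.265 N and the normal force is N = m₁g cos 31° = 43.716 N.
Newton's second law for the crate (up-slope positive): T − 26.265 = 5.1 a. For the hanging load (downward positive): 8.9 × 10 − T = 8.9 a.
Adding the two equations eliminates T: 62.735 = 14 a, so a = 4.4811 m/s².

4.48 m/s²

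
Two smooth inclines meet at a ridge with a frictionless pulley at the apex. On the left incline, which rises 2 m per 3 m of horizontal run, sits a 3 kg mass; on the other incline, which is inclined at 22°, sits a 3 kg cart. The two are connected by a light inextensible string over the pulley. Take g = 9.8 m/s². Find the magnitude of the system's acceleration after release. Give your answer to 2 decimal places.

0.88 m/s²

Resolve each weight along its own incline: the 3 kg mass has component 3 × 9.8 × sin 33.69° = 16.308 N down its slope, and the 3 kg mass has 3 × 9.8 × sin 22° = 11.013 N down its slope.
The 3 kg side's 16.308 N exceeds the other side's 11.013 N, so that mass slides down and the 3 kg mass slides up. Taking that direction as positive, Newton's second law for the whole system gives 16.308 − 11.013 = (3 + 3) a, so a = 5.295 / 6 = 0.8825 m/s².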